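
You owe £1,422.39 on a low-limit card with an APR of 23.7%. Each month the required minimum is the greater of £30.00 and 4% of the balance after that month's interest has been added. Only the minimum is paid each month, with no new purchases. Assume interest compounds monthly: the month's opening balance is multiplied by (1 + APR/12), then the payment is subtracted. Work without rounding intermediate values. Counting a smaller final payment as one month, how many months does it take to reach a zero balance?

65 months

Monthly rate r = 23.7%/12 = 1.975% = 0.01975.
While 4% of the post-interest balance exceeds £30.00, each month B ← (B·(1+r))·(1 − 0.04), i.e. B shrinks by the factor (1+r)·0.96 = 0.97896.
This holds for months 1–32. Entering month 33 the balance is £720.27; 4% of the post-interest balance is now below £30.00, so the flat £30.00 minimum applies from here.
From month 33 a fixed £30.00 at rate r clears £720.27 in 33 more payments. Total: 32 + 33 = 65 months.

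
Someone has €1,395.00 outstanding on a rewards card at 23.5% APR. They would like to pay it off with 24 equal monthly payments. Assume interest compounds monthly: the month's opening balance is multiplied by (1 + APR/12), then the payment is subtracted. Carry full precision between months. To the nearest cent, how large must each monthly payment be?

Monthly rate r = 23.5%/12 = 1.95833% = 0.0195833.
Level-payment amortization: P = B₀·r / (1 − (1+r)^(−n)) = 1395.00·0.0195833 / (1 − 1.01958^(−24)).
Denominator 1 − (1+r)^(−24) = 0.372151969.
P = 27.3188 / 0.372151969 ≈ 73.41.

€73.41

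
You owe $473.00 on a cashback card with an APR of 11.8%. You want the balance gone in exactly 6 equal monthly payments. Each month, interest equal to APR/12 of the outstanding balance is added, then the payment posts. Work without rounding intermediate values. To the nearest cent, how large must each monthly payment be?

$81.57

Monthly rate r = 11.8%/12 = 0.983333% = 0.00983333.
Level-payment amortization: P = B₀·r / (1 − (1+r)^(−n)) = 473.00·0.00983333 / (1 − 1.00983^(−6)).
Denominator 1 − (1+r)^(−6) = 0.0570215078.
P = 4.65117 / 0.0570215078 ≈ 81.57.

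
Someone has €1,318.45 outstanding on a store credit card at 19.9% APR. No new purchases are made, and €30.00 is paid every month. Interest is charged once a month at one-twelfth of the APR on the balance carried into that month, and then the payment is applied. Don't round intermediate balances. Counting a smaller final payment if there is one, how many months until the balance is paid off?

Monthly rate r = 19.9%/12 = 1.65833% = 0.0165833.
Recurrence: B ← B·(1+r) − €30.00.
Month 1: interest €21.86; balance after payment €1,310.31.
Month 2: interest €21.73; balance after payment €1,302.04.
Closed form: n = −ln(1 − rB₀/P)/ln(1+r) = −ln(0.27119)/ln(1.01658) ≈ 79.340, so the balance reaches zero during payment 80.

80 payments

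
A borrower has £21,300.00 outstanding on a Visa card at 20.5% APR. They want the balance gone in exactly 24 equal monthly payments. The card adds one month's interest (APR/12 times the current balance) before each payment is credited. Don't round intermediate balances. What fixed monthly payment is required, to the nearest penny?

£1,089.29

Monthly rate r = 20.5%/12 = 1.70833% = 0.0170833.
Level-payment amortization: P = B₀·r / (1 − (1+r)^(−n)) = 21300.00·0.0170833 / (1 − 1.01708^(−24)).
Denominator 1 − (1+r)^(−24) = 0.334047743.
P = 363.875 / 0.334047743 ≈ 1089.29.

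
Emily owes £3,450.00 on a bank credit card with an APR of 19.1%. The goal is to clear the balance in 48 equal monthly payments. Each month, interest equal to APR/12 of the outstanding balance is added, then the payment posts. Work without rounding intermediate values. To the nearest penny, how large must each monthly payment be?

£103.34

Monthly rate r = 19.1%/12 = 1.59167% = 0.0159167.
Level-payment amortization: P = B₀·r / (1 − (1+r)^(−n)) = 3450.00·0.0159167 / (1 − 1.01592^(−48)).
Denominator 1 − (1+r)^(−48) = 0.531389614.
P = 54.9125 / 0.531389614 ≈ 103.34.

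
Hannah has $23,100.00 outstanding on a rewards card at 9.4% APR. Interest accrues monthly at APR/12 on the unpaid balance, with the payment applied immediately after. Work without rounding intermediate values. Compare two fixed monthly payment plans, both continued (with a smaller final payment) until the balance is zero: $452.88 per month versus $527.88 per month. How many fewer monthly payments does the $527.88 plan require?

Monthly rate r = 9.4%/12 = 0.783333% = 0.00783333.
At $452.88/mo: n = ⌈−ln(1 − rB₀/P)/ln(1+r)⌉ = 66 payments (last $168.71); total interest = total paid − $23,100.00 = $6,505.91.
At $527.88/mo: 54 payments (last $419.57); total interest $5,297.21.
Payments saved = 66 − 54 = 12.

12 fewer payments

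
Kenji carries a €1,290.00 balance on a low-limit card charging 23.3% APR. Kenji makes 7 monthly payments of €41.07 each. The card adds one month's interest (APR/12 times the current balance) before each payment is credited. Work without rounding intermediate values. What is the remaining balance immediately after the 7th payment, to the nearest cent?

Monthly rate r = 23.3%/12 = 1.94167% = 0.0194167.
Each month: B ← B·(1+r) − €41.07.
Month 1: interest €25.05; balance after payment €1,273.98.
Month 2: interest €24.74; balance after payment €1,257.64.
Month 3: interest €24.42; balance after payment €1,240.99.
Month 4: interest €24.10; balance after payment €1,224.02.
Month 5: interest €23.77; balance after payment €1,206.72.
Month 6: interest €23.43; balance after payment €1,189.08.
Month 7: interest €23.09; balance after payment €1,171.09.

€1,171.09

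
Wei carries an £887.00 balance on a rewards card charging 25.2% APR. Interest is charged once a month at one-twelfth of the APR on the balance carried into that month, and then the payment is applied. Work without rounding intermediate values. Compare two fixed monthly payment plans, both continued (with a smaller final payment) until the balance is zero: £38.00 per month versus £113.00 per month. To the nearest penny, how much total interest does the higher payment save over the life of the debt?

£252.25

Monthly rate r = 25.2%/12 = 2.1% = 0.021.
At £38.00/mo: n = ⌈−ln(1 − rB₀/P)/ln(1+r)⌉ = 33 payments (last £15.94); total interest = total paid − £887.00 = £344.94.
At £113.00/mo: 9 payments (last £75.69); total interest £92.69.
Interest saved = £344.94 − £92.69 = £252.25.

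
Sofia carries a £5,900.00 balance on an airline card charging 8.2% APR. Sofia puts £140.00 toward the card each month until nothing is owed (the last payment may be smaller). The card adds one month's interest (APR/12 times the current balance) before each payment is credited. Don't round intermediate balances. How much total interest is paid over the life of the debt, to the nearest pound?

£1,082

Monthly rate r = 8.2%/12 = 0.683333% = 0.00683333.
Payoff takes n = ⌈−ln(1 − rB₀/P)/ln(1+r)⌉ = ⌈49.874⌉ = 50 payments; the last is £122.36.
Total paid = 49·£140.00 + £122.36 = £6,982.36.
Total interest = total paid − principal = £6,982.36 − £5,900.00 = £1,082.36.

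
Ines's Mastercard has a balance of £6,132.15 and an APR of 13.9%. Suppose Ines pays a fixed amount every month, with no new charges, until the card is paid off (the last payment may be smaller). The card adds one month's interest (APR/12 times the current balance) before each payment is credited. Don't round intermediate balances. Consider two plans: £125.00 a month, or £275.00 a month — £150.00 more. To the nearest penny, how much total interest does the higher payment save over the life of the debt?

£1,981.16

Monthly rate r = 13.9%/12 = 1.15833% = 0.0115833.
At £125.00/mo: n = ⌈−ln(1 − rB₀/P)/ln(1+r)⌉ = 73 payments (last £116.10); total interest = total paid − £6,132.15 = £2,983.95.
At £275.00/mo: 26 payments (last £259.94); total interest £1,002.79.
Interest saved = £2,983.95 − £1,002.79 = £1,981.16.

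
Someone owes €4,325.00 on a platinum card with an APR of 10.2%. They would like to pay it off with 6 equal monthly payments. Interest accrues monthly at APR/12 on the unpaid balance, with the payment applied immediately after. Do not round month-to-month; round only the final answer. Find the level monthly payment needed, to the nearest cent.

€742.43

Monthly rate r = 10.2%/12 = 0.85% = 0.0085.
Level-payment amortization: P = B₀·r / (1 − (1+r)^(−n)) = 4325.00·0.0085 / (1 − 1.0085^(−6)).
Denominator 1 − (1+r)^(−6) = 0.0495164943.
P = 36.7625 / 0.0495164943 ≈ 742.43.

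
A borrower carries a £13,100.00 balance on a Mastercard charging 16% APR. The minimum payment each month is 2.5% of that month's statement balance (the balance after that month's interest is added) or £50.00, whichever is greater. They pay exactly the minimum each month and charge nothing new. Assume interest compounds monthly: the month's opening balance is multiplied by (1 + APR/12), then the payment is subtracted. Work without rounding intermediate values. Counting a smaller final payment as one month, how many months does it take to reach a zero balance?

Monthly rate r = 16%/12 = 1.33333% = 0.0133333.
While 2.5% of the post-interest balance exceeds £50.00, each month B ← (B·(1+r))·(1 − 0.025), i.e. B shrinks by the factor (1+r)·0.975 = 0.988.
This holds for months 1–157. Entering month 158 the balance is £1,968.39; 2.5% of the post-interest balance is now below £50.00, so the flat £50.00 minimum applies from here.
From month 158 a fixed £50.00 at rate r clears £1,968.39 in 57 more payments. Total: 157 + 57 = 214 months.

214 months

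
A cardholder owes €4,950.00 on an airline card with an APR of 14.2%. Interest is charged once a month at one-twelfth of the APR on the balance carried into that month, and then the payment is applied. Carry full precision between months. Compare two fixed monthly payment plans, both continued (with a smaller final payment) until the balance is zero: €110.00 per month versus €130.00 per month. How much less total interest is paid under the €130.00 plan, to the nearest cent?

Monthly rate r = 14.2%/12 = 1.18333% = 0.0118333.
At €110.00/mo: n = ⌈−ln(1 − rB₀/P)/ln(1+r)⌉ = 65 payments (last €69.98); total interest = total paid − €4,950.00 = €2,159.98.
At €130.00/mo: 51 payments (last €118.23); total interest €1,668.23.
Interest saved = €2,159.98 − €1,668.23 = €491.75.

€491.75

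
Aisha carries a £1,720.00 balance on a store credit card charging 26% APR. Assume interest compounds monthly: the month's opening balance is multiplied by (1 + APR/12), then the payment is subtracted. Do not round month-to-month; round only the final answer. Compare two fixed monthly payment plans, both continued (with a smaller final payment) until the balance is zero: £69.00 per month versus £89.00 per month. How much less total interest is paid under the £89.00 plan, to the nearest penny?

Monthly rate r = 26%/12 = 2.16667% = 0.0216667.
At £69.00/mo: n = ⌈−ln(1 − rB₀/P)/ln(1+r)⌉ = 37 payments (last £16.45); total interest = total paid − £1,720.00 = £780.45.
At £89.00/mo: 26 payments (last £27.82); total interest £532.82.
Interest saved = £780.45 − £532.82 = £247.63.

£247.63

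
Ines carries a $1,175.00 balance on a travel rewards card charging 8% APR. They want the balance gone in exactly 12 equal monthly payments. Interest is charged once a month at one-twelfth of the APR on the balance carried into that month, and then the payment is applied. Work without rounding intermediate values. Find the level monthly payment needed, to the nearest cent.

Monthly rate r = 8%/12 = 0.666667% = 0.00666667.
Level-payment amortization: P = B₀·r / (1 − (1+r)^(−n)) = 1175.00·0.00666667 / (1 − 1.00667^(−12)).
Denominator 1 − (1+r)^(−12) = 0.0766385453.
P = 7.83333 / 0.0766385453 ≈ 102.21.

$102.21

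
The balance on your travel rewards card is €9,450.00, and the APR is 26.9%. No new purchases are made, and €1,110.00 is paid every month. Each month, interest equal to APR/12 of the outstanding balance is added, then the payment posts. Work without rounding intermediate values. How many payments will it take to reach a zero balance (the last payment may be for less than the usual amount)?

10 payments

Monthly rate r = 26.9%/12 = 2.24167% = 0.0224167.
Recurrence: B ← B·(1+r) − €1,110.00.
Month 1: interest €211.84; balance after payment €8,551.84.
Month 2: interest €191.70; balance after payment €7,633.54.
Closed form: n = −ln(1 − rB₀/P)/ln(1+r) = −ln(0.80916)/ln(1.02242) ≈ 9.552, so the balance reaches zero during payment 10.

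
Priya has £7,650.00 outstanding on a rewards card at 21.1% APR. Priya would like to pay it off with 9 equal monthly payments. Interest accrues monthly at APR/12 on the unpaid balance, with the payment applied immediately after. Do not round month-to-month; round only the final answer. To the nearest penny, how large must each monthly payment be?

Monthly rate r = 21.1%/12 = 1.75833% = 0.0175833.
Level-payment amortization: P = B₀·r / (1 − (1+r)^(−n)) = 7650.00·0.0175833 / (1 − 1.01758^(−9)).
Denominator 1 − (1+r)^(−9) = 0.145188939.
P = 134.513 / 0.145188939 ≈ 926.47.

£926.47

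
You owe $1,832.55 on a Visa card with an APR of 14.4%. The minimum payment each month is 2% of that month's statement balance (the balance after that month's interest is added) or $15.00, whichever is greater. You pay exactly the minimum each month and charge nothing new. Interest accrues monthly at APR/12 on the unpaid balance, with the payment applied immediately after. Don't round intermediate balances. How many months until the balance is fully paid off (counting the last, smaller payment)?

185 months

Monthly rate r = 14.4%/12 = 1.2% = 0.012.
While 2% of the post-interest balance exceeds $15.00, each month B ← (B·(1+r))·(1 − 0.02), i.e. B shrinks by the factor (1+r)·0.98 = 0.99176.
This holds for months 1–110. Entering month 111 the balance is $737.53; 2% of the post-interest balance is now below $15.00, so the flat $15.00 minimum applies from here.
From month 111 a fixed $15.00 at rate r clears $737.53 in 75 more payments. Total: 110 + 75 = 185 months.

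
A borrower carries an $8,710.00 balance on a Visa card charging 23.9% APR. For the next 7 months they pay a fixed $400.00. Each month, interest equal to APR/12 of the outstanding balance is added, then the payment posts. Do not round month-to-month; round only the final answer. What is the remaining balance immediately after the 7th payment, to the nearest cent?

Monthly rate r = 23.9%/12 = 1.99167% = 0.0199167.
Each month: B ← B·(1+r) − $400.00.
Month 1: interest $173.47; balance after payment $8,483.47.
Month 2: interest $168.96; balance after payment $8,252.44.
Month 3: interest $164.36; balance after payment $8,016.80.
Month 4: interest $159.67; balance after payment $7,776.47.
Month 5: interest $154.88; balance after payment $7,531.35.
Month 6: interest $150.00; balance after payment $7,281.35.
Month 7: interest $145.02; balance after payment $7,026.37.

$7,026.37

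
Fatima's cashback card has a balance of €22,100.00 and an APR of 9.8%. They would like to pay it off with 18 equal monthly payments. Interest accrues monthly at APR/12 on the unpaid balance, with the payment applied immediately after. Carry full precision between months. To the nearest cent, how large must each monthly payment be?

Monthly rate r = 9.8%/12 = 0.816667% = 0.00816667.
Level-payment amortization: P = B₀·r / (1 − (1+r)^(−n)) = 22100.00·0.00816667 / (1 − 1.00817^(−18)).
Denominator 1 − (1+r)^(−18) = 0.136190481.
P = 180.483 / 0.136190481 ≈ 1325.23.

€1,325.23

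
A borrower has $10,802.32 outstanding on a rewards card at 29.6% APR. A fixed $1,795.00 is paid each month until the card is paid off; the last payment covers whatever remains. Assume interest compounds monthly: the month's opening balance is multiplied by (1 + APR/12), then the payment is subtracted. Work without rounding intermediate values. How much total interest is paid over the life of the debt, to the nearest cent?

$1,040.05

Monthly rate r = 29.6%/12 = 2.46667% = 0.0246667.
Payoff takes n = ⌈−ln(1 − rB₀/P)/ln(1+r)⌉ = ⌈6.594⌉ = 7 payments; the last is $1,072.37.
Total paid = 6·$1,795.00 + $1,072.37 = $11,842.37.
Total interest = total paid − principal = $11,842.37 − $10,802.32 = $1,040.05.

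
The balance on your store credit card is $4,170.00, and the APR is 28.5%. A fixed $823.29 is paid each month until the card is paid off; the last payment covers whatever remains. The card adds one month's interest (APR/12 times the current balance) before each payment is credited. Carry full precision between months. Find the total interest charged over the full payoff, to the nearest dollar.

$328

Monthly rate r = 28.5%/12 = 2.375% = 0.02375.
Payoff takes n = ⌈−ln(1 − rB₀/P)/ln(1+r)⌉ = ⌈5.460⌉ = 6 payments; the last is $381.44.
Total paid = 5·$823.29 + $381.44 = $4,497.89.
Total interest = total paid − principal = $4,497.89 − $4,170.00 = $327.89.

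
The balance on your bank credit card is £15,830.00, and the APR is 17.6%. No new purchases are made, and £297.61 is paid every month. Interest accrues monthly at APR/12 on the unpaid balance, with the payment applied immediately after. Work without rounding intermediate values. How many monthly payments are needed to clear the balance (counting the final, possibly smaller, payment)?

Monthly rate r = 17.6%/12 = 1.46667% = 0.0146667.
Recurrence: B ← B·(1+r) − £297.61.
Month 1: interest £232.17; balance after payment £15,764.56.
Month 2: interest £231.21; balance after payment £15,698.17.
Closed form: n = −ln(1 − rB₀/P)/ln(1+r) = −ln(0.21987)/ln(1.01467) ≈ 104.031, so the balance reaches zero during payment 105.

105 months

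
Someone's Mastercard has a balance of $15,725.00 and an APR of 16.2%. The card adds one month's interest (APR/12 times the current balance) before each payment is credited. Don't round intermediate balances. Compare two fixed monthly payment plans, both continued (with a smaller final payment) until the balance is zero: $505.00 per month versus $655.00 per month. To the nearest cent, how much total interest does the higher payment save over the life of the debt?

Monthly rate r = 16.2%/12 = 1.35% = 0.0135.
At $505.00/mo: n = ⌈−ln(1 − rB₀/P)/ln(1+r)⌉ = 41 payments (last $338.93); total interest = total paid − $15,725.00 = $4,813.93.
At $655.00/mo: 30 payments (last $139.15); total interest $3,409.15.
Interest saved = $4,813.93 − $3,409.15 = $1,404.78.

$1,404.78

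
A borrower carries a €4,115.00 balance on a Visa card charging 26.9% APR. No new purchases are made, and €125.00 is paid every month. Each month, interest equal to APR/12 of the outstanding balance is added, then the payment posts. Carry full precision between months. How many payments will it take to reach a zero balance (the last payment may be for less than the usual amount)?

61 payments

Monthly rate r = 26.9%/12 = 2.24167% = 0.0224167.
Recurrence: B ← B·(1+r) − €125.00.
Month 1: interest €92.24; balance after payment €4,082.24.
Month 2: interest €91.51; balance after payment €4,048.75.
Closed form: n = −ln(1 − rB₀/P)/ln(1+r) = −ln(0.26204)/ln(1.02242) ≈ 60.410, so the balance reaches zero during payment 61.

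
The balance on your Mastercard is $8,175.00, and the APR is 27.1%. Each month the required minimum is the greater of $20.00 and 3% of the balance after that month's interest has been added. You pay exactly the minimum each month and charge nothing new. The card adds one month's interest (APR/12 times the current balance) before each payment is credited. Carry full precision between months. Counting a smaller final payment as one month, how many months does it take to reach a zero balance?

Monthly rate r = 27.1%/12 = 2.25833% = 0.0225833.
While 3% of the post-interest balance exceeds $20.00, each month B ← (B·(1+r))·(1 − 0.03), i.e. B shrinks by the factor (1+r)·0.97 = 0.99191.
This holds for months 1–312. Entering month 313 the balance is $647.54; 3% of the post-interest balance is now below $20.00, so the flat $20.00 minimum applies from here.
From month 313 a fixed $20.00 at rate r clears $647.54 in 59 more payments. Total: 312 + 59 = 371 months.

371 months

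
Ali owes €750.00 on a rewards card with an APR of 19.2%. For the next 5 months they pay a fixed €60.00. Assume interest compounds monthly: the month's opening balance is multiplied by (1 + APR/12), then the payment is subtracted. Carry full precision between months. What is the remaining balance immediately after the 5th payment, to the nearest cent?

Monthly rate r = 19.2%/12 = 1.6% = 0.016.
Each month: B ← B·(1+r) − €60.00.
Month 1: interest €12.00; balance after payment €702.00.
Month 2: interest €11.23; balance after payment €653.23.
Month 3: interest €10.45; balance after payment €603.68.
Month 4: interest €9.66; balance after payment €553.34.
Month 5: interest €8.85; balance after payment €502.20.

€502.20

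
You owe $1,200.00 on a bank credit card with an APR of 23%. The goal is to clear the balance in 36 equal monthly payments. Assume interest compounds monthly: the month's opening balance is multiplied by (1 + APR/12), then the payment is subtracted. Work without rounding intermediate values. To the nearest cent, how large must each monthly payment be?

Monthly rate r = 23%/12 = 1.91667% = 0.0191667.
Level-payment amortization: P = B₀·r / (1 − (1+r)^(−n)) = 1200.00·0.0191667 / (1 − 1.01917^(−36)).
Denominator 1 − (1+r)^(−36) = 0.495138324.
P = 23 / 0.495138324 ≈ 46.45.

$46.45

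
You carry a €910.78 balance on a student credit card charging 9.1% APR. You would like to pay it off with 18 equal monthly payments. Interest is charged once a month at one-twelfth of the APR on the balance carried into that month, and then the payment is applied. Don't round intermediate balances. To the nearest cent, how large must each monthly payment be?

€54.32

Monthly rate r = 9.1%/12 = 0.758333% = 0.00758333.
Level-payment amortization: P = B₀·r / (1 − (1+r)^(−n)) = 910.78·0.00758333 / (1 − 1.00758^(−18)).
Denominator 1 − (1+r)^(−18) = 0.127144309.
P = 6.90675 / 0.127144309 ≈ 54.32.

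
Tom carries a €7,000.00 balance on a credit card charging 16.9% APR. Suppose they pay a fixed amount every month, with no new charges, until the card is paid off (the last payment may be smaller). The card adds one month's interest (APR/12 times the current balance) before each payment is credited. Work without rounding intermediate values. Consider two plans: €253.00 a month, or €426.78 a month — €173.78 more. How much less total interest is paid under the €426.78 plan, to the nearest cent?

€916.47

Monthly rate r = 16.9%/12 = 1.40833% = 0.0140833.
At €253.00/mo: n = ⌈−ln(1 − rB₀/P)/ln(1+r)⌉ = 36 payments (last €77.39); total interest = total paid − €7,000.00 = €1,932.39.
At €426.78/mo: 19 payments (last €333.88); total interest €1,015.92.
Interest saved = €1,932.39 − €1,015.92 = €916.47.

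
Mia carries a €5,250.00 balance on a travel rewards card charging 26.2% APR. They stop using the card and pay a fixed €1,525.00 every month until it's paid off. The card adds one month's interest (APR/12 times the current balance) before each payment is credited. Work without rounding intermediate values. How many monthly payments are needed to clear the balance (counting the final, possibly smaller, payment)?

4 months

Monthly rate r = 26.2%/12 = 2.18333% = 0.0218333.
Recurrence: B ← B·(1+r) − €1,525.00.
Month 1: interest €114.62; balance after payment €3,839.62.
Month 2: interest €83.83; balance after payment €2,398.46.
Month 3: interest €52.37; balance after payment €925.82.
Month 4: interest €20.21; balance after payment €0.00.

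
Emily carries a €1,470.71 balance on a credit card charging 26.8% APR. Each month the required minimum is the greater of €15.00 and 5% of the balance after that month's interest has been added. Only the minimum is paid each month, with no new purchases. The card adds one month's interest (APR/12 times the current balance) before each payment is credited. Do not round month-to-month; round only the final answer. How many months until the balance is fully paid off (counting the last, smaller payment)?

Monthly rate r = 26.8%/12 = 2.23333% = 0.0223333.
While 5% of the post-interest balance exceeds €15.00, each month B ← (B·(1+r))·(1 − 0.05), i.e. B shrinks by the factor (1+r)·0.95 = 0.97122.
This holds for months 1–56. Entering month 57 the balance is €286.57; 5% of the post-interest balance is now below €15.00, so the flat €15.00 minimum applies from here.
From month 57 a fixed €15.00 at rate r clears €286.57 in 26 more payments. Total: 56 + 26 = 82 months.

82 months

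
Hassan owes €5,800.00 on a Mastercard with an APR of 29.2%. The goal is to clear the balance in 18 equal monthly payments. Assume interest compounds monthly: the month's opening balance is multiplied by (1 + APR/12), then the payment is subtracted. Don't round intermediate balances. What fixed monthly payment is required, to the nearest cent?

Monthly rate r = 29.2%/12 = 2.43333% = 0.0243333.
Level-payment amortization: P = B₀·r / (1 − (1+r)^(−n)) = 5800.00·0.0243333 / (1 − 1.02433^(−18)).
Denominator 1 − (1+r)^(−18) = 0.351281176.
P = 141.133 / 0.351281176 ≈ 401.77.

€401.77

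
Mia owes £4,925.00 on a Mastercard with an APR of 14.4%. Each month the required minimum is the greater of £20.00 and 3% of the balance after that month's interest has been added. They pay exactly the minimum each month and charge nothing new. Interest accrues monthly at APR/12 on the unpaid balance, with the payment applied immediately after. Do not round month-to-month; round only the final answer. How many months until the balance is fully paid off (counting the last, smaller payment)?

Monthly rate r = 14.4%/12 = 1.2% = 0.012.
While 3% of the post-interest balance exceeds £20.00, each month B ← (B·(1+r))·(1 − 0.03), i.e. B shrinks by the factor (1+r)·0.97 = 0.98164.
This holds for months 1–109. Entering month 110 the balance is £653.43; 3% of the post-interest balance is now below £20.00, so the flat £20.00 minimum applies from here.
From month 110 a fixed £20.00 at rate r clears £653.43 in 42 more payments. Total: 109 + 42 = 151 months.

151 months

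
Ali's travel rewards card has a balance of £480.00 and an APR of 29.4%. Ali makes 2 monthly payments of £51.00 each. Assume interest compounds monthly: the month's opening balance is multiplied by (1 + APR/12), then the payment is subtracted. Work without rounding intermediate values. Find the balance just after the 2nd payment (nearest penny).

Monthly rate r = 29.4%/12 = 2.45% = 0.0245.
Each month: B ← B·(1+r) − £51.00.
Month 1: interest £11.76; balance after payment £440.76.
Month 2: interest £10.80; balance after payment £400.56.

£400.56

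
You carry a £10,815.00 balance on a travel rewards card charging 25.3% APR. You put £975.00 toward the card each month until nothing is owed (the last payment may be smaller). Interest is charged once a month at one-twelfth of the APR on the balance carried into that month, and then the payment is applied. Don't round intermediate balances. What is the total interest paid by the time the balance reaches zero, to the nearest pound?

£1,636

Monthly rate r = 25.3%/12 = 2.10833% = 0.0210833.
Payoff takes n = ⌈−ln(1 − rB₀/P)/ln(1+r)⌉ = ⌈12.768⌉ = 13 payments; the last is £750.63.
Total paid = 12·£975.00 + £750.63 = £12,450.63.
Total interest = total paid − principal = £12,450.63 − £10,815.00 = £1,635.63.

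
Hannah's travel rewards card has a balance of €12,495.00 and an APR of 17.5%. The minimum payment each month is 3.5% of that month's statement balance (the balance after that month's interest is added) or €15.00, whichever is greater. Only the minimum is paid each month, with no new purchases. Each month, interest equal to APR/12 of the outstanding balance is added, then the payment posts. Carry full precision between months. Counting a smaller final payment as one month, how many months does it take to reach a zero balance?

Monthly rate r = 17.5%/12 = 1.45833% = 0.0145833.
While 3.5% of the post-interest balance exceeds €15.00, each month B ← (B·(1+r))·(1 − 0.035), i.e. B shrinks by the factor (1+r)·0.965 = 0.97907.
This holds for months 1–161. Entering month 162 the balance is €414.91; 3.5% of the post-interest balance is now below €15.00, so the flat €15.00 minimum applies from here.
From month 162 a fixed €15.00 at rate r clears €414.91 in 36 more payments. Total: 161 + 36 = 197 months.

197 months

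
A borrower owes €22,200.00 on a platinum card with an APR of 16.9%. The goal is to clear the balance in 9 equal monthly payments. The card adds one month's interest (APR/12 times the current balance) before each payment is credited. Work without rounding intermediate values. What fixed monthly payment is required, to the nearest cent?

€2,643.60

Monthly rate r = 16.9%/12 = 1.40833% = 0.0140833.
Level-payment amortization: P = B₀·r / (1 − (1+r)^(−n)) = 22200.00·0.0140833 / (1 − 1.01408^(−9)).
Denominator 1 − (1+r)^(−9) = 0.118266798.
P = 312.65 / 0.118266798 ≈ 2643.60.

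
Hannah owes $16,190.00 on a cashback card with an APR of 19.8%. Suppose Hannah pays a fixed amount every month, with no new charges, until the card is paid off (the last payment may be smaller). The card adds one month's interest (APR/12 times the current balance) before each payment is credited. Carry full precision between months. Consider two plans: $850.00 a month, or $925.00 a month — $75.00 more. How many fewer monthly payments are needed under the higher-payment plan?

3 fewer payments

Monthly rate r = 19.8%/12 = 1.65% = 0.0165.
At $850.00/mo: n = ⌈−ln(1 − rB₀/P)/ln(1+r)⌉ = 24 payments (last $45.94); total interest = total paid − $16,190.00 = $3,405.94.
At $925.00/mo: 21 payments (last $763.40); total interest $3,073.40.
Payments saved = 24 − 21 = 3.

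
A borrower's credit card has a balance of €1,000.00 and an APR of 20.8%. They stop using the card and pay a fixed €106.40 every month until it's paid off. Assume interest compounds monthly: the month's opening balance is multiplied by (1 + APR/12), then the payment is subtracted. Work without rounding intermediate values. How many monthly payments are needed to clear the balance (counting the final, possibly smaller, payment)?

11 months

Monthly rate r = 20.8%/12 = 1.73333% = 0.0173333.
Recurrence: B ← B·(1+r) − €106.40.
Month 1: interest €17.33; balance after payment €910.93.
Month 2: interest €15.79; balance after payment €820.32.
Closed form: n = −ln(1 − rB₀/P)/ln(1+r) = −ln(0.83709)/ln(1.01733) ≈ 10.348, so the balance reaches zero during payment 11.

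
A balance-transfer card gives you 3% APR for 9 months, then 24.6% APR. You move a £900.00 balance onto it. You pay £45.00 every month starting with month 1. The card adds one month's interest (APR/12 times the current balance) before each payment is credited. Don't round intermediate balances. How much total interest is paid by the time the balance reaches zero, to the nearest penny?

£93.16

Promo months 1–9 at r₀ = 3%/12 = 0.0025; months 10+ at r₁ = 24.6%/12 = 0.0205.
After month 9: iterate B ← B·(1+r₀) − £45.00 for 9 months → £511.38.
Then at r₁ with £45.00/mo: n₂ = −ln(1 − r₁·B/P)/ln(1+r₁) ≈ 13.07 → 14 more payments.
Total paid = 22·£45.00 + £3.16 = £993.16; interest = £993.16 − £900.00 = £93.16.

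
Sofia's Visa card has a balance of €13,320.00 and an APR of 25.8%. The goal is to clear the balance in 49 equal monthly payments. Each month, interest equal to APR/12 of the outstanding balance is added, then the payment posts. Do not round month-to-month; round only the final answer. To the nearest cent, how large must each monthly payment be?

Monthly rate r = 25.8%/12 = 2.15% = 0.0215.
Level-payment amortization: P = B₀·r / (1 − (1+r)^(−n)) = 13320.00·0.0215 / (1 − 1.0215^(−49)).
Denominator 1 − (1+r)^(−49) = 0.647369541.
P = 286.38 / 0.647369541 ≈ 442.37.

€442.37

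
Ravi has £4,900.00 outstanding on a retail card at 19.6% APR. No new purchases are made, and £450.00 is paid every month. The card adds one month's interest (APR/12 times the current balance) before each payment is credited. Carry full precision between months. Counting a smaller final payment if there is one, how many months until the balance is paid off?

13 payments

Monthly rate r = 19.6%/12 = 1.63333% = 0.0163333.
Recurrence: B ← B·(1+r) − £450.00.
Month 1: interest £80.03; balance after payment £4,530.03.
Month 2: interest £73.99; balance after payment £4,154.02.
Closed form: n = −ln(1 − rB₀/P)/ln(1+r) = −ln(0.82215)/ln(1.01633) ≈ 12.088, so the balance reaches zero during payment 13.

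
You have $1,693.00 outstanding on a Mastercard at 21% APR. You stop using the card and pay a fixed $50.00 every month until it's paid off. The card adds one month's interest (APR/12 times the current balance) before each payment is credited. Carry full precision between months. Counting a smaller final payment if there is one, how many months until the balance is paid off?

Monthly rate r = 21%/12 = 1.75% = 0.0175.
Recurrence: B ← B·(1+r) − $50.00.
Month 1: interest $29.63; balance after payment $1,672.63.
Month 2: interest $29.27; balance after payment $1,651.90.
Closed form: n = −ln(1 − rB₀/P)/ln(1+r) = −ln(0.40745)/ln(1.0175) ≈ 51.753, so the balance reaches zero during payment 52.

52 months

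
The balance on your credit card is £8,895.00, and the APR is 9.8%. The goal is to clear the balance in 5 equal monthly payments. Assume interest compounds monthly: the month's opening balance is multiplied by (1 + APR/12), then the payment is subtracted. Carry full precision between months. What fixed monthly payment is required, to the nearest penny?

£1,822.82

Monthly rate r = 9.8%/12 = 0.816667% = 0.00816667.
Level-payment amortization: P = B₀·r / (1 − (1+r)^(−n)) = 8895.00·0.00816667 / (1 − 1.00817^(−5)).
Denominator 1 − (1+r)^(−5) = 0.0398516733.
P = 72.6425 / 0.0398516733 ≈ 1822.82.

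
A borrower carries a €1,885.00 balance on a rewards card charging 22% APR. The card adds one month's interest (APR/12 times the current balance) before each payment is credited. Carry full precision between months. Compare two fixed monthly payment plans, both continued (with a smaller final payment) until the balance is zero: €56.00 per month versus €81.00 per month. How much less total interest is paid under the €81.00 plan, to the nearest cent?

Monthly rate r = 22%/12 = 1.83333% = 0.0183333.
At €56.00/mo: n = ⌈−ln(1 − rB₀/P)/ln(1+r)⌉ = 53 payments (last €47.28); total interest = total paid − €1,885.00 = €1,074.28.
At €81.00/mo: 31 payments (last €50.26); total interest €595.26.
Interest saved = €1,074.28 − €595.26 = €479.02.

€479.02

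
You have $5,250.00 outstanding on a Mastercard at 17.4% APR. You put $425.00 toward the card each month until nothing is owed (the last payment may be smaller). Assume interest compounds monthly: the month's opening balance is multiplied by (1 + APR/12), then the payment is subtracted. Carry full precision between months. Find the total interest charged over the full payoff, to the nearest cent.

$577.61

Monthly rate r = 17.4%/12 = 1.45% = 0.0145.
Payoff takes n = ⌈−ln(1 − rB₀/P)/ln(1+r)⌉ = ⌈13.711⌉ = 14 payments; the last is $302.61.
Total paid = 13·$425.00 + $302.61 = $5,827.61.
Total interest = total paid − principal = $5,827.61 − $5,250.00 = $577.61.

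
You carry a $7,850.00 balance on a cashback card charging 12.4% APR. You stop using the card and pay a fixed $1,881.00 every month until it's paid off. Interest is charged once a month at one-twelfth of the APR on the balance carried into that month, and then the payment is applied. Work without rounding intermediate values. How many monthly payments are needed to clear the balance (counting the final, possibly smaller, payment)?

Monthly rate r = 12.4%/12 = 1.03333% = 0.0103333.
Recurrence: B ← B·(1+r) − $1,881.00.
Month 1: interest $81.12; balance after payment $6,050.12.
Month 2: interest $62.52; balance after payment $4,231.63.
Month 3: interest $43.73; balance after payment $2,394.36.
Month 4: interest $24.74; balance after payment $538.10.
Month 5: interest $5.56; balance after payment $0.00.

5 payments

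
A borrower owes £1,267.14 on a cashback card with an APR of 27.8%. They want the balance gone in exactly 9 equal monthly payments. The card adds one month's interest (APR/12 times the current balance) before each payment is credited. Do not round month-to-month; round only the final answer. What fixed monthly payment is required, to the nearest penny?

£157.60

Monthly rate r = 27.8%/12 = 2.31667% = 0.0231667.
Level-payment amortization: P = B₀·r / (1 − (1+r)^(−n)) = 1267.14·0.0231667 / (1 − 1.02317^(−9)).
Denominator 1 − (1+r)^(−9) = 0.18626583.
P = 29.3554 / 0.18626583 ≈ 157.60.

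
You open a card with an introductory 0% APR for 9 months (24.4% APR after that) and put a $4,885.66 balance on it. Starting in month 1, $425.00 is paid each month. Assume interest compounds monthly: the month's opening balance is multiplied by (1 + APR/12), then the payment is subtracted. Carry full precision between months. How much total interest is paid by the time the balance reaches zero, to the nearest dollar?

$40

Promo months 1–9 at r₀ = 0%/12 = 0; months 10+ at r₁ = 24.4%/12 = 0.0203333.
After month 9 (no interest yet): B = $4,885.66 − 9·$425.00 = $1,060.66.
Then at r₁ with $425.00/mo: n₂ = −ln(1 − r₁·B/P)/ln(1+r₁) ≈ 2.59 → 3 more payments.
Total paid = 11·$425.00 + $250.58 = $4,925.58; interest = $4,925.58 − $4,885.66 = $39.92.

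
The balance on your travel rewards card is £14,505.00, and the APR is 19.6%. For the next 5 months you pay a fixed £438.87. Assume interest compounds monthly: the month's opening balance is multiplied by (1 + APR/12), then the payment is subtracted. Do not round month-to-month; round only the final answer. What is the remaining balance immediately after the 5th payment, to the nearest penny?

Monthly rate r = 19.6%/12 = 1.63333% = 0.0163333.
Each month: B ← B·(1+r) − £438.87.
Month 1: interest £236.92; balance after payment £14,303.05.
Month 2: interest £233.62; balance after payment £14,097.79.
Month 3: interest £230.26; balance after payment £13,889.19.
Month 4: interest £226.86; balance after payment £13,677.17.
Month 5: interest £223.39; balance after payment £13,461.70.

£13,461.70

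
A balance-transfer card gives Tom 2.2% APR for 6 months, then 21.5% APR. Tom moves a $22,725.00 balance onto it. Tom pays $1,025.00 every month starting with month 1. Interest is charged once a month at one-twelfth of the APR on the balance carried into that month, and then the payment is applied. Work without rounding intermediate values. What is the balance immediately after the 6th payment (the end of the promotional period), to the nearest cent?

Promo months 1–6 at r₀ = 2.2%/12 = 0.00183333; months 7+ at r₁ = 21.5%/12 = 0.0179167.
After month 6: iterate B ← B·(1+r₀) − $1,025.00 for 6 months → $16,797.87.

$16,797.87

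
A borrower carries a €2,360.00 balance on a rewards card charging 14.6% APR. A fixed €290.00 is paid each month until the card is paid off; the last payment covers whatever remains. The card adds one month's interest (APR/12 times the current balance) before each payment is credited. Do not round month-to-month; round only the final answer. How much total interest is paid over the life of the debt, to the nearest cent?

€140.67

Monthly rate r = 14.6%/12 = 1.21667% = 0.0121667.
Payoff takes n = ⌈−ln(1 − rB₀/P)/ln(1+r)⌉ = ⌈8.622⌉ = 9 payments; the last is €180.67.
Total paid = 8·€290.00 + €180.67 = €2,500.67.
Total interest = total paid − principal = €2,500.67 − €2,360.00 = €140.67.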